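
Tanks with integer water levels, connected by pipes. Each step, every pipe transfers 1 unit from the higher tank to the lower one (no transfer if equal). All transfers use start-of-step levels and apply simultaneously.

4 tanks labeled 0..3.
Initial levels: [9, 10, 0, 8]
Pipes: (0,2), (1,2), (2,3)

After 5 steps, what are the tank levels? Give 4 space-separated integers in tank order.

Answer: 6 7 8 6

Derivation:
Step 1: flows [0->2,1->2,3->2] -> levels [8 9 3 7]
Step 2: flows [0->2,1->2,3->2] -> levels [7 8 6 6]
Step 3: flows [0->2,1->2,2=3] -> levels [6 7 8 6]
Step 4: flows [2->0,2->1,2->3] -> levels [7 8 5 7]
Step 5: flows [0->2,1->2,3->2] -> levels [6 7 8 6]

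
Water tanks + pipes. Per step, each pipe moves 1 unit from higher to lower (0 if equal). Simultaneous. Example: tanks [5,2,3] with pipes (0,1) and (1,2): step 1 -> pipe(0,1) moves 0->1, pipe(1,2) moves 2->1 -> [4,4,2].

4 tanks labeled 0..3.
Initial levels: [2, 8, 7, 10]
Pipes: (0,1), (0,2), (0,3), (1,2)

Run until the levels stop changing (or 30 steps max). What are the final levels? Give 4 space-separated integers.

Step 1: flows [1->0,2->0,3->0,1->2] -> levels [5 6 7 9]
Step 2: flows [1->0,2->0,3->0,2->1] -> levels [8 6 5 8]
Step 3: flows [0->1,0->2,0=3,1->2] -> levels [6 6 7 8]
Step 4: flows [0=1,2->0,3->0,2->1] -> levels [8 7 5 7]
Step 5: flows [0->1,0->2,0->3,1->2] -> levels [5 7 7 8]
Step 6: flows [1->0,2->0,3->0,1=2] -> levels [8 6 6 7]
Step 7: flows [0->1,0->2,0->3,1=2] -> levels [5 7 7 8]
  -> period-2 cycle: step 7 state = step 5 state; never stabilizes
  -> state at step 30: (30-5) mod 2 = 1, same as step 6 -> [8 6 6 7]

Answer: 8 6 6 7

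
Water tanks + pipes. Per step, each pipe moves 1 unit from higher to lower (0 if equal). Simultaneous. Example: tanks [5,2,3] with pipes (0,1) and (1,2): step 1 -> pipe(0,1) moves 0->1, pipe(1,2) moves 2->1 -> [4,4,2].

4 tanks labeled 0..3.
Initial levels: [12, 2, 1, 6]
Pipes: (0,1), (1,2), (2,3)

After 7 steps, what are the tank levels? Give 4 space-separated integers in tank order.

Answer: 6 5 5 5

Derivation:
Step 1: flows [0->1,1->2,3->2] -> levels [11 2 3 5]
Step 2: flows [0->1,2->1,3->2] -> levels [10 4 3 4]
Step 3: flows [0->1,1->2,3->2] -> levels [9 4 5 3]
Step 4: flows [0->1,2->1,2->3] -> levels [8 6 3 4]
Step 5: flows [0->1,1->2,3->2] -> levels [7 6 5 3]
Step 6: flows [0->1,1->2,2->3] -> levels [6 6 5 4]
Step 7: flows [0=1,1->2,2->3] -> levels [6 5 5 5]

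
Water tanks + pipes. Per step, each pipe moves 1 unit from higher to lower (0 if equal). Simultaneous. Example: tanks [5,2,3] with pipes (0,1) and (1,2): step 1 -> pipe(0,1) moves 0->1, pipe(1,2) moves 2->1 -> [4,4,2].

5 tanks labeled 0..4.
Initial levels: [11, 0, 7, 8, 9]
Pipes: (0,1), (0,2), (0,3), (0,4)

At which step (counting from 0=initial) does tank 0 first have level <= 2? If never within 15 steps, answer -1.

Answer: -1

Derivation:
Step 1: flows [0->1,0->2,0->3,0->4] -> levels [7 1 8 9 10]
Step 2: flows [0->1,2->0,3->0,4->0] -> levels [9 2 7 8 9]
Step 3: flows [0->1,0->2,0->3,0=4] -> levels [6 3 8 9 9]
Step 4: flows [0->1,2->0,3->0,4->0] -> levels [8 4 7 8 8]
Step 5: flows [0->1,0->2,0=3,0=4] -> levels [6 5 8 8 8]
Step 6: flows [0->1,2->0,3->0,4->0] -> levels [8 6 7 7 7]
Step 7: flows [0->1,0->2,0->3,0->4] -> levels [4 7 8 8 8]
Step 8: flows [1->0,2->0,3->0,4->0] -> levels [8 6 7 7 7]
  -> period-2 cycle (repeats step 6); tank 0 never drops to <=2
Tank 0 never reaches <=2 within 15 steps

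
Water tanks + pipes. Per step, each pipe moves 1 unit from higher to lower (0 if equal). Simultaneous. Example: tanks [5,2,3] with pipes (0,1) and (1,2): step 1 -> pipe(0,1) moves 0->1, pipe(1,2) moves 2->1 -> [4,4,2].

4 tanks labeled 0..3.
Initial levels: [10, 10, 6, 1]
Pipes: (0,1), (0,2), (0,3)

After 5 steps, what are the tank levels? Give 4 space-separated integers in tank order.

Answer: 7 7 7 6

Derivation:
Step 1: flows [0=1,0->2,0->3] -> levels [8 10 7 2]
Step 2: flows [1->0,0->2,0->3] -> levels [7 9 8 3]
Step 3: flows [1->0,2->0,0->3] -> levels [8 8 7 4]
Step 4: flows [0=1,0->2,0->3] -> levels [6 8 8 5]
Step 5: flows [1->0,2->0,0->3] -> levels [7 7 7 6]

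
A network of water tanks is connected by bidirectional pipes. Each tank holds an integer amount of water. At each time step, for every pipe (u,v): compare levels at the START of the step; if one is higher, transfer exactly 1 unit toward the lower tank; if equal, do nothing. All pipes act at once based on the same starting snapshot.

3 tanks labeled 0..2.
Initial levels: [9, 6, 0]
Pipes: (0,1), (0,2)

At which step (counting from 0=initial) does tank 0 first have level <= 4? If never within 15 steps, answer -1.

Answer: -1

Derivation:
Step 1: flows [0->1,0->2] -> levels [7 7 1]
Step 2: flows [0=1,0->2] -> levels [6 7 2]
Step 3: flows [1->0,0->2] -> levels [6 6 3]
Step 4: flows [0=1,0->2] -> levels [5 6 4]
Step 5: flows [1->0,0->2] -> levels [5 5 5]
Step 6: flows [0=1,0=2] -> levels [5 5 5]
  -> stable; tank 0 stays at 5 > 4
Tank 0 never reaches <=4 within 15 steps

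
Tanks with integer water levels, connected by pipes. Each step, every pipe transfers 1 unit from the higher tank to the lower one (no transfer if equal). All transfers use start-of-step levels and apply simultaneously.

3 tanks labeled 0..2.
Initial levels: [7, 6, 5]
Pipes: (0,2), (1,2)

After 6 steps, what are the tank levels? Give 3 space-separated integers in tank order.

Step 1: flows [0->2,1->2] -> levels [6 5 7]
Step 2: flows [2->0,2->1] -> levels [7 6 5]
  -> period-2 cycle: step 2 state = step 0 state
  -> state at step 6: (6-0) mod 2 = 0, same as step 0 -> [7 6 5]

Answer: 7 6 5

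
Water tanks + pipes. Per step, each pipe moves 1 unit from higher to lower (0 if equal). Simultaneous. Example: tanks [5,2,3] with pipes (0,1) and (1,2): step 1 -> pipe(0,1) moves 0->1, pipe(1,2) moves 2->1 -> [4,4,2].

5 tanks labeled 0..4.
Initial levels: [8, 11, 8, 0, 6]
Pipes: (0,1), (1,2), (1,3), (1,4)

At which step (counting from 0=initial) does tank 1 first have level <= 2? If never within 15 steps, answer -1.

Answer: -1

Derivation:
Step 1: flows [1->0,1->2,1->3,1->4] -> levels [9 7 9 1 7]
Step 2: flows [0->1,2->1,1->3,1=4] -> levels [8 8 8 2 7]
Step 3: flows [0=1,1=2,1->3,1->4] -> levels [8 6 8 3 8]
Step 4: flows [0->1,2->1,1->3,4->1] -> levels [7 8 7 4 7]
Step 5: flows [1->0,1->2,1->3,1->4] -> levels [8 4 8 5 8]
Step 6: flows [0->1,2->1,3->1,4->1] -> levels [7 8 7 4 7]
  -> period-2 cycle (repeats step 4); tank 1 never drops to <=2
Tank 1 never reaches <=2 within 15 steps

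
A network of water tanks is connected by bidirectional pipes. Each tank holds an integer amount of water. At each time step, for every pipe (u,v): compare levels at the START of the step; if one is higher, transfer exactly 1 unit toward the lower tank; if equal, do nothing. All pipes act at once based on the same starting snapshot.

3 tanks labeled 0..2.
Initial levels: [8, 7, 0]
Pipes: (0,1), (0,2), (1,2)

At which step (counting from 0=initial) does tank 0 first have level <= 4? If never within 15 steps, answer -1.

Answer: 3

Derivation:
Step 1: flows [0->1,0->2,1->2] -> levels [6 7 2]
Step 2: flows [1->0,0->2,1->2] -> levels [6 5 4]
Step 3: flows [0->1,0->2,1->2] -> levels [4 5 6]
Tank 0 first reaches <=4 at step 3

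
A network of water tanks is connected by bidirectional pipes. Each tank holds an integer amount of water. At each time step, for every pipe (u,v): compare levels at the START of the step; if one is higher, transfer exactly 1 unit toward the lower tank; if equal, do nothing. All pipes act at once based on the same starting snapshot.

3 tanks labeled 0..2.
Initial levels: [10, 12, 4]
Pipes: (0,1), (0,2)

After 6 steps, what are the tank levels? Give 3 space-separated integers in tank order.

Step 1: flows [1->0,0->2] -> levels [10 11 5]
Step 2: flows [1->0,0->2] -> levels [10 10 6]
Step 3: flows [0=1,0->2] -> levels [9 10 7]
Step 4: flows [1->0,0->2] -> levels [9 9 8]
Step 5: flows [0=1,0->2] -> levels [8 9 9]
Step 6: flows [1->0,2->0] -> levels [10 8 8]

Answer: 10 8 8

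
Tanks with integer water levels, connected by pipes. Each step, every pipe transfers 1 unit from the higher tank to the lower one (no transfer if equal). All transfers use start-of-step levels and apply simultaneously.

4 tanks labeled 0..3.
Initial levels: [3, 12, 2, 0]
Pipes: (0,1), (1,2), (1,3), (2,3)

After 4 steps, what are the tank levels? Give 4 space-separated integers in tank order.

Step 1: flows [1->0,1->2,1->3,2->3] -> levels [4 9 2 2]
Step 2: flows [1->0,1->2,1->3,2=3] -> levels [5 6 3 3]
Step 3: flows [1->0,1->2,1->3,2=3] -> levels [6 3 4 4]
Step 4: flows [0->1,2->1,3->1,2=3] -> levels [5 6 3 3]

Answer: 5 6 3 3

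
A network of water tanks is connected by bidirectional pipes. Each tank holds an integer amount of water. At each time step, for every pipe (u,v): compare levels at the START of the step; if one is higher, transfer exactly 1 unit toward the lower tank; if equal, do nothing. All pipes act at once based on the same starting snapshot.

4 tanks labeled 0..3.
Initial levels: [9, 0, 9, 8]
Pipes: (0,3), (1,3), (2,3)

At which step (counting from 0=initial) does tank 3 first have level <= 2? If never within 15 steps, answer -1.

Answer: -1

Derivation:
Step 1: flows [0->3,3->1,2->3] -> levels [8 1 8 9]
Step 2: flows [3->0,3->1,3->2] -> levels [9 2 9 6]
Step 3: flows [0->3,3->1,2->3] -> levels [8 3 8 7]
Step 4: flows [0->3,3->1,2->3] -> levels [7 4 7 8]
Step 5: flows [3->0,3->1,3->2] -> levels [8 5 8 5]
Step 6: flows [0->3,1=3,2->3] -> levels [7 5 7 7]
Step 7: flows [0=3,3->1,2=3] -> levels [7 6 7 6]
Step 8: flows [0->3,1=3,2->3] -> levels [6 6 6 8]
Step 9: flows [3->0,3->1,3->2] -> levels [7 7 7 5]
Step 10: flows [0->3,1->3,2->3] -> levels [6 6 6 8]
  -> period-2 cycle (repeats step 8); tank 3 never drops to <=2
Tank 3 never reaches <=2 within 15 steps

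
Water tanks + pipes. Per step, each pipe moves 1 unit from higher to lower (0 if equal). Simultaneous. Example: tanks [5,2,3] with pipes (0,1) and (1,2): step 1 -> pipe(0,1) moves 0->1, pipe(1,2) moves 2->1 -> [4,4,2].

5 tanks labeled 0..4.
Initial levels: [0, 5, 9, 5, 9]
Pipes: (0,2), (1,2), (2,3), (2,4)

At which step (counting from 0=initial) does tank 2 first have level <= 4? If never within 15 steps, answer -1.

Answer: 7

Derivation:
Step 1: flows [2->0,2->1,2->3,2=4] -> levels [1 6 6 6 9]
Step 2: flows [2->0,1=2,2=3,4->2] -> levels [2 6 6 6 8]
Step 3: flows [2->0,1=2,2=3,4->2] -> levels [3 6 6 6 7]
Step 4: flows [2->0,1=2,2=3,4->2] -> levels [4 6 6 6 6]
Step 5: flows [2->0,1=2,2=3,2=4] -> levels [5 6 5 6 6]
Step 6: flows [0=2,1->2,3->2,4->2] -> levels [5 5 8 5 5]
Step 7: flows [2->0,2->1,2->3,2->4] -> levels [6 6 4 6 6]
Tank 2 first reaches <=4 at step 7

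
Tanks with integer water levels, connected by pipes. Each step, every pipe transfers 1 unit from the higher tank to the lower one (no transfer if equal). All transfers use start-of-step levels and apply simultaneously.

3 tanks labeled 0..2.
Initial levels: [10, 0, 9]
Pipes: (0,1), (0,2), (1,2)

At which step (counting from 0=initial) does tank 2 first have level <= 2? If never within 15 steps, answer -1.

Step 1: flows [0->1,0->2,2->1] -> levels [8 2 9]
Step 2: flows [0->1,2->0,2->1] -> levels [8 4 7]
Step 3: flows [0->1,0->2,2->1] -> levels [6 6 7]
Step 4: flows [0=1,2->0,2->1] -> levels [7 7 5]
Step 5: flows [0=1,0->2,1->2] -> levels [6 6 7]
  -> period-2 cycle (repeats step 3); tank 2 never drops to <=2
Tank 2 never reaches <=2 within 15 steps

Answer: -1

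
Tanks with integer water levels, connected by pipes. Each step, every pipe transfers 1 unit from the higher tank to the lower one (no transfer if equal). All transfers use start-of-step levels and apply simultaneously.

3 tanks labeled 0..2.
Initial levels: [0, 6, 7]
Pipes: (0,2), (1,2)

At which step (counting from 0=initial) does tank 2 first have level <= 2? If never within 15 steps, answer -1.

Answer: -1

Derivation:
Step 1: flows [2->0,2->1] -> levels [1 7 5]
Step 2: flows [2->0,1->2] -> levels [2 6 5]
Step 3: flows [2->0,1->2] -> levels [3 5 5]
Step 4: flows [2->0,1=2] -> levels [4 5 4]
Step 5: flows [0=2,1->2] -> levels [4 4 5]
Step 6: flows [2->0,2->1] -> levels [5 5 3]
Step 7: flows [0->2,1->2] -> levels [4 4 5]
  -> period-2 cycle (repeats step 5); tank 2 never drops to <=2
Tank 2 never reaches <=2 within 15 steps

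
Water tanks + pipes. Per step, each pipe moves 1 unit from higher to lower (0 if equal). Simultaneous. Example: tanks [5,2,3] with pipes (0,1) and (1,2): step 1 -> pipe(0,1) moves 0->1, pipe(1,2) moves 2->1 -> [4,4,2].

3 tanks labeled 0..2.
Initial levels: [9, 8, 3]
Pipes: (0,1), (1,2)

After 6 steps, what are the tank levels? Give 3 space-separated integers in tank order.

Step 1: flows [0->1,1->2] -> levels [8 8 4]
Step 2: flows [0=1,1->2] -> levels [8 7 5]
Step 3: flows [0->1,1->2] -> levels [7 7 6]
Step 4: flows [0=1,1->2] -> levels [7 6 7]
Step 5: flows [0->1,2->1] -> levels [6 8 6]
Step 6: flows [1->0,1->2] -> levels [7 6 7]

Answer: 7 6 7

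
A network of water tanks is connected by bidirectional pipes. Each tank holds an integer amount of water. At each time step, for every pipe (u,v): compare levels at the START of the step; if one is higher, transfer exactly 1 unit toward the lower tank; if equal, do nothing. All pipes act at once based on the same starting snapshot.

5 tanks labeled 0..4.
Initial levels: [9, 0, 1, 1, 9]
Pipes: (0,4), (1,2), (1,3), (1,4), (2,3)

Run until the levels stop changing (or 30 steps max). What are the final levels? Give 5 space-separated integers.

Step 1: flows [0=4,2->1,3->1,4->1,2=3] -> levels [9 3 0 0 8]
Step 2: flows [0->4,1->2,1->3,4->1,2=3] -> levels [8 2 1 1 8]
Step 3: flows [0=4,1->2,1->3,4->1,2=3] -> levels [8 1 2 2 7]
Step 4: flows [0->4,2->1,3->1,4->1,2=3] -> levels [7 4 1 1 7]
Step 5: flows [0=4,1->2,1->3,4->1,2=3] -> levels [7 3 2 2 6]
Step 6: flows [0->4,1->2,1->3,4->1,2=3] -> levels [6 2 3 3 6]
Step 7: flows [0=4,2->1,3->1,4->1,2=3] -> levels [6 5 2 2 5]
Step 8: flows [0->4,1->2,1->3,1=4,2=3] -> levels [5 3 3 3 6]
Step 9: flows [4->0,1=2,1=3,4->1,2=3] -> levels [6 4 3 3 4]
Step 10: flows [0->4,1->2,1->3,1=4,2=3] -> levels [5 2 4 4 5]
Step 11: flows [0=4,2->1,3->1,4->1,2=3] -> levels [5 5 3 3 4]
Step 12: flows [0->4,1->2,1->3,1->4,2=3] -> levels [4 2 4 4 6]
Step 13: flows [4->0,2->1,3->1,4->1,2=3] -> levels [5 5 3 3 4]
  -> period-2 cycle: step 13 state = step 11 state; never stabilizes
  -> state at step 30: (30-11) mod 2 = 1, same as step 12 -> [4 2 4 4 6]

Answer: 4 2 4 4 6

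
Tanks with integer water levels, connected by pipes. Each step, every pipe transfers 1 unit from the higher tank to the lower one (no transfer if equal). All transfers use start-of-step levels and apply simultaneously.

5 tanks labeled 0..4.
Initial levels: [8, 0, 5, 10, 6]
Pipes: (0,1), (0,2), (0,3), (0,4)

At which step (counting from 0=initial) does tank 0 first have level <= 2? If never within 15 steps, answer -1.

Answer: -1

Derivation:
Step 1: flows [0->1,0->2,3->0,0->4] -> levels [6 1 6 9 7]
Step 2: flows [0->1,0=2,3->0,4->0] -> levels [7 2 6 8 6]
Step 3: flows [0->1,0->2,3->0,0->4] -> levels [5 3 7 7 7]
Step 4: flows [0->1,2->0,3->0,4->0] -> levels [7 4 6 6 6]
Step 5: flows [0->1,0->2,0->3,0->4] -> levels [3 5 7 7 7]
Step 6: flows [1->0,2->0,3->0,4->0] -> levels [7 4 6 6 6]
  -> period-2 cycle (repeats step 4); tank 0 never drops to <=2
Tank 0 never reaches <=2 within 15 steps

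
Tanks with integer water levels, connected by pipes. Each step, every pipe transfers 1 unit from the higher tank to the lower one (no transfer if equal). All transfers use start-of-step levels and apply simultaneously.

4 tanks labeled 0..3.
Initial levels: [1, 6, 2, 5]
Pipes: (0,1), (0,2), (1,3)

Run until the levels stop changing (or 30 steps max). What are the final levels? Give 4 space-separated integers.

Answer: 4 3 3 4

Derivation:
Step 1: flows [1->0,2->0,1->3] -> levels [3 4 1 6]
Step 2: flows [1->0,0->2,3->1] -> levels [3 4 2 5]
Step 3: flows [1->0,0->2,3->1] -> levels [3 4 3 4]
Step 4: flows [1->0,0=2,1=3] -> levels [4 3 3 4]
Step 5: flows [0->1,0->2,3->1] -> levels [2 5 4 3]
Step 6: flows [1->0,2->0,1->3] -> levels [4 3 3 4]
  -> period-2 cycle: step 6 state = step 4 state; never stabilizes
  -> state at step 30: (30-4) mod 2 = 0, same as step 4 -> [4 3 3 4]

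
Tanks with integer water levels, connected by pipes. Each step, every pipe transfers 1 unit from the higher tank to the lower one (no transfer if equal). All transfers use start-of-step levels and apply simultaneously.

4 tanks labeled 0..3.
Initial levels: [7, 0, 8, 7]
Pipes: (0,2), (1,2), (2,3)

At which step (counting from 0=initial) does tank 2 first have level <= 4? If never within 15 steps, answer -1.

Step 1: flows [2->0,2->1,2->3] -> levels [8 1 5 8]
Step 2: flows [0->2,2->1,3->2] -> levels [7 2 6 7]
Step 3: flows [0->2,2->1,3->2] -> levels [6 3 7 6]
Step 4: flows [2->0,2->1,2->3] -> levels [7 4 4 7]
Tank 2 first reaches <=4 at step 4

Answer: 4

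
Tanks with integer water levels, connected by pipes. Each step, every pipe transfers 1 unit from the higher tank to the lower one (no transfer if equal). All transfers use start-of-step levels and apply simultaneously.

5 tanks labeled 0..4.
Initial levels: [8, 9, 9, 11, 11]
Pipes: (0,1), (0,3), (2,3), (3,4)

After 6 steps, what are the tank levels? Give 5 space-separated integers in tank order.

Step 1: flows [1->0,3->0,3->2,3=4] -> levels [10 8 10 9 11]
Step 2: flows [0->1,0->3,2->3,4->3] -> levels [8 9 9 12 10]
Step 3: flows [1->0,3->0,3->2,3->4] -> levels [10 8 10 9 11]
  -> period-2 cycle: step 3 state = step 1 state
  -> state at step 6: (6-1) mod 2 = 1, same as step 2 -> [8 9 9 12 10]

Answer: 8 9 9 12 10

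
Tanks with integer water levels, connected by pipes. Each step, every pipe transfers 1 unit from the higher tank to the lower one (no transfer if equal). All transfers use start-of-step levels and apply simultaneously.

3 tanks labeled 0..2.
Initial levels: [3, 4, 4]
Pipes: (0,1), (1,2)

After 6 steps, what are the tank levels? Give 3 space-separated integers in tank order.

Answer: 3 5 3

Derivation:
Step 1: flows [1->0,1=2] -> levels [4 3 4]
Step 2: flows [0->1,2->1] -> levels [3 5 3]
Step 3: flows [1->0,1->2] -> levels [4 3 4]
  -> period-2 cycle: step 3 state = step 1 state
  -> state at step 6: (6-1) mod 2 = 1, same as step 2 -> [3 5 3]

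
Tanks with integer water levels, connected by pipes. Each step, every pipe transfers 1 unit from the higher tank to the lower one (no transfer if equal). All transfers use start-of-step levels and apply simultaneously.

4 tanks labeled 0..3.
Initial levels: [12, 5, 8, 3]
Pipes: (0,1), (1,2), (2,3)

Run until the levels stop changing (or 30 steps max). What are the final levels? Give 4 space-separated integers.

Answer: 8 6 8 6

Derivation:
Step 1: flows [0->1,2->1,2->3] -> levels [11 7 6 4]
Step 2: flows [0->1,1->2,2->3] -> levels [10 7 6 5]
Step 3: flows [0->1,1->2,2->3] -> levels [9 7 6 6]
Step 4: flows [0->1,1->2,2=3] -> levels [8 7 7 6]
Step 5: flows [0->1,1=2,2->3] -> levels [7 8 6 7]
Step 6: flows [1->0,1->2,3->2] -> levels [8 6 8 6]
Step 7: flows [0->1,2->1,2->3] -> levels [7 8 6 7]
  -> period-2 cycle: step 7 state = step 5 state; never stabilizes
  -> state at step 30: (30-5) mod 2 = 1, same as step 6 -> [8 6 8 6]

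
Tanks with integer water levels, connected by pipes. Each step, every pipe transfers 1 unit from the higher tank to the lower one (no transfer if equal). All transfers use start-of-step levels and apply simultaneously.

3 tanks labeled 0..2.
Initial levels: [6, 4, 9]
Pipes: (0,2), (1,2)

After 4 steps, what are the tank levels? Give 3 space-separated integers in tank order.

Step 1: flows [2->0,2->1] -> levels [7 5 7]
Step 2: flows [0=2,2->1] -> levels [7 6 6]
Step 3: flows [0->2,1=2] -> levels [6 6 7]
Step 4: flows [2->0,2->1] -> levels [7 7 5]

Answer: 7 7 5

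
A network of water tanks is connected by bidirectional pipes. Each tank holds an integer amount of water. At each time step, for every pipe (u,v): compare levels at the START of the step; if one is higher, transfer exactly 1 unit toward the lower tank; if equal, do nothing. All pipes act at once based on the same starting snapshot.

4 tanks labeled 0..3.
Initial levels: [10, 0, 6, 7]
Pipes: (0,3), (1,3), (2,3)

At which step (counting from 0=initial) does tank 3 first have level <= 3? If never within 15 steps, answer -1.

Step 1: flows [0->3,3->1,3->2] -> levels [9 1 7 6]
Step 2: flows [0->3,3->1,2->3] -> levels [8 2 6 7]
Step 3: flows [0->3,3->1,3->2] -> levels [7 3 7 6]
Step 4: flows [0->3,3->1,2->3] -> levels [6 4 6 7]
Step 5: flows [3->0,3->1,3->2] -> levels [7 5 7 4]
Step 6: flows [0->3,1->3,2->3] -> levels [6 4 6 7]
  -> period-2 cycle (repeats step 4); tank 3 never drops to <=3
Tank 3 never reaches <=3 within 15 steps

Answer: -1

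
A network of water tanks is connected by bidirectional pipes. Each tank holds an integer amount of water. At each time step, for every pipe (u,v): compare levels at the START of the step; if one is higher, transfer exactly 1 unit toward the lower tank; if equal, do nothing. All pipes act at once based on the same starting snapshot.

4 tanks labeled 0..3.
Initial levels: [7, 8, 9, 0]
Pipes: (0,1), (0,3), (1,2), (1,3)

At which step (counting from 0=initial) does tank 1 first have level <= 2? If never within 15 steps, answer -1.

Answer: -1

Derivation:
Step 1: flows [1->0,0->3,2->1,1->3] -> levels [7 7 8 2]
Step 2: flows [0=1,0->3,2->1,1->3] -> levels [6 7 7 4]
Step 3: flows [1->0,0->3,1=2,1->3] -> levels [6 5 7 6]
Step 4: flows [0->1,0=3,2->1,3->1] -> levels [5 8 6 5]
Step 5: flows [1->0,0=3,1->2,1->3] -> levels [6 5 7 6]
  -> period-2 cycle (repeats step 3); tank 1 never drops to <=2
Tank 1 never reaches <=2 within 15 steps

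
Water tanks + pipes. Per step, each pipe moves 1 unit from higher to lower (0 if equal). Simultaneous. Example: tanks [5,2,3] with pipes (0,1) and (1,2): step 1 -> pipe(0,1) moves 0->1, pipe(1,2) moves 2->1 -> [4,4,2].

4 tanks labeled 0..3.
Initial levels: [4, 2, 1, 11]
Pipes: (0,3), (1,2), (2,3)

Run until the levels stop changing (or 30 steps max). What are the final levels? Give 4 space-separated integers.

Answer: 5 4 5 4

Derivation:
Step 1: flows [3->0,1->2,3->2] -> levels [5 1 3 9]
Step 2: flows [3->0,2->1,3->2] -> levels [6 2 3 7]
Step 3: flows [3->0,2->1,3->2] -> levels [7 3 3 5]
Step 4: flows [0->3,1=2,3->2] -> levels [6 3 4 5]
Step 5: flows [0->3,2->1,3->2] -> levels [5 4 4 5]
Step 6: flows [0=3,1=2,3->2] -> levels [5 4 5 4]
Step 7: flows [0->3,2->1,2->3] -> levels [4 5 3 6]
Step 8: flows [3->0,1->2,3->2] -> levels [5 4 5 4]
  -> period-2 cycle: step 8 state = step 6 state; never stabilizes
  -> state at step 30: (30-6) mod 2 = 0, same as step 6 -> [5 4 5 4]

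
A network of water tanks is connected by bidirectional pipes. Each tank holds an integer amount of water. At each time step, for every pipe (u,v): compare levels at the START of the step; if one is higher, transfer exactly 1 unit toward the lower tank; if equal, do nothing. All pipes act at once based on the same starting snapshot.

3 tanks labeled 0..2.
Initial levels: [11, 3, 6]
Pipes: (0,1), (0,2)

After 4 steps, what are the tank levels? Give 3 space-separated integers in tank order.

Step 1: flows [0->1,0->2] -> levels [9 4 7]
Step 2: flows [0->1,0->2] -> levels [7 5 8]
Step 3: flows [0->1,2->0] -> levels [7 6 7]
Step 4: flows [0->1,0=2] -> levels [6 7 7]

Answer: 6 7 7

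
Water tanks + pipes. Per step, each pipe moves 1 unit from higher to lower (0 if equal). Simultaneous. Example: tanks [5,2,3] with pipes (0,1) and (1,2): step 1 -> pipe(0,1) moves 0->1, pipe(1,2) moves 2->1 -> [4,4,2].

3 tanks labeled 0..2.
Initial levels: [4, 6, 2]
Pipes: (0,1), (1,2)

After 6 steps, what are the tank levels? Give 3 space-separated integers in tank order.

Answer: 4 4 4

Derivation:
Step 1: flows [1->0,1->2] -> levels [5 4 3]
Step 2: flows [0->1,1->2] -> levels [4 4 4]
Step 3: flows [0=1,1=2] -> levels [4 4 4]
  -> stable; steps 4..6 unchanged -> [4 4 4]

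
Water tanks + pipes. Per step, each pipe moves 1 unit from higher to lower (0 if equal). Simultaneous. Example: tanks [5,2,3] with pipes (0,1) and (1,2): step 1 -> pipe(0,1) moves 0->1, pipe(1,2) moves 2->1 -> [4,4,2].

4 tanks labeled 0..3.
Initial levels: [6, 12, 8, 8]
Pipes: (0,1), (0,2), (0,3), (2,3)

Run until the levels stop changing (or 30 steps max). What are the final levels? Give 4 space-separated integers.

Answer: 7 9 9 9

Derivation:
Step 1: flows [1->0,2->0,3->0,2=3] -> levels [9 11 7 7]
Step 2: flows [1->0,0->2,0->3,2=3] -> levels [8 10 8 8]
Step 3: flows [1->0,0=2,0=3,2=3] -> levels [9 9 8 8]
Step 4: flows [0=1,0->2,0->3,2=3] -> levels [7 9 9 9]
Step 5: flows [1->0,2->0,3->0,2=3] -> levels [10 8 8 8]
Step 6: flows [0->1,0->2,0->3,2=3] -> levels [7 9 9 9]
  -> period-2 cycle: step 6 state = step 4 state; never stabilizes
  -> state at step 30: (30-4) mod 2 = 0, same as step 4 -> [7 9 9 9]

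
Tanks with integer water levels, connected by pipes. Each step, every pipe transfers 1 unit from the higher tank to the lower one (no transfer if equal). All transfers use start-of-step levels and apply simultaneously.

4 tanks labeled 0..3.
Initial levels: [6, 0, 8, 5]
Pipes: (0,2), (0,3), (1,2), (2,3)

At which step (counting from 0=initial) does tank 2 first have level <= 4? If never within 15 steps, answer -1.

Step 1: flows [2->0,0->3,2->1,2->3] -> levels [6 1 5 7]
Step 2: flows [0->2,3->0,2->1,3->2] -> levels [6 2 6 5]
Step 3: flows [0=2,0->3,2->1,2->3] -> levels [5 3 4 7]
Tank 2 first reaches <=4 at step 3

Answer: 3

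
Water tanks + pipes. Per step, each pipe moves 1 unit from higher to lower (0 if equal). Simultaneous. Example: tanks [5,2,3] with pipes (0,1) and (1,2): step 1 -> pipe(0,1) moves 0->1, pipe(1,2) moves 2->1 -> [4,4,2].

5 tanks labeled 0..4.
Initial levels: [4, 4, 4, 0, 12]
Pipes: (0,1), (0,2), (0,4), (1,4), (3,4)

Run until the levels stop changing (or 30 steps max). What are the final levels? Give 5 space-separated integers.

Answer: 3 5 6 4 6

Derivation:
Step 1: flows [0=1,0=2,4->0,4->1,4->3] -> levels [5 5 4 1 9]
Step 2: flows [0=1,0->2,4->0,4->1,4->3] -> levels [5 6 5 2 6]
Step 3: flows [1->0,0=2,4->0,1=4,4->3] -> levels [7 5 5 3 4]
Step 4: flows [0->1,0->2,0->4,1->4,4->3] -> levels [4 5 6 4 5]
Step 5: flows [1->0,2->0,4->0,1=4,4->3] -> levels [7 4 5 5 3]
Step 6: flows [0->1,0->2,0->4,1->4,3->4] -> levels [4 4 6 4 6]
Step 7: flows [0=1,2->0,4->0,4->1,4->3] -> levels [6 5 5 5 3]
Step 8: flows [0->1,0->2,0->4,1->4,3->4] -> levels [3 5 6 4 6]
Step 9: flows [1->0,2->0,4->0,4->1,4->3] -> levels [6 5 5 5 3]
  -> period-2 cycle: step 9 state = step 7 state; never stabilizes
  -> state at step 30: (30-7) mod 2 = 1, same as step 8 -> [3 5 6 4 6]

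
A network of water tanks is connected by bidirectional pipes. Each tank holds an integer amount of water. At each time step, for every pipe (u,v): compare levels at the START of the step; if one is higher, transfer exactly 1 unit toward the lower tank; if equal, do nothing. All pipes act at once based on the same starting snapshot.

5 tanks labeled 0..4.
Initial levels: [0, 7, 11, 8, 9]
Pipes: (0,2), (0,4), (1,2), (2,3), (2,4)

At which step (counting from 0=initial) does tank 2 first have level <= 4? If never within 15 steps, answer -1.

Step 1: flows [2->0,4->0,2->1,2->3,2->4] -> levels [2 8 7 9 9]
Step 2: flows [2->0,4->0,1->2,3->2,4->2] -> levels [4 7 9 8 7]
Step 3: flows [2->0,4->0,2->1,2->3,2->4] -> levels [6 8 5 9 7]
Step 4: flows [0->2,4->0,1->2,3->2,4->2] -> levels [6 7 9 8 5]
Step 5: flows [2->0,0->4,2->1,2->3,2->4] -> levels [6 8 5 9 7]
  -> period-2 cycle (repeats step 3); tank 2 never drops to <=4
Tank 2 never reaches <=4 within 15 steps

Answer: -1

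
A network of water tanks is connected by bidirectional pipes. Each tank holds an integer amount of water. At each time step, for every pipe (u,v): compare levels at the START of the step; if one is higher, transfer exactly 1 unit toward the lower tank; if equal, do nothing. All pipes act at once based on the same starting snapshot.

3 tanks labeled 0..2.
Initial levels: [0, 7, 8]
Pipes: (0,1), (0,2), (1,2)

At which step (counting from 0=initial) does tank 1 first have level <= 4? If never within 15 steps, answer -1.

Step 1: flows [1->0,2->0,2->1] -> levels [2 7 6]
Step 2: flows [1->0,2->0,1->2] -> levels [4 5 6]
Step 3: flows [1->0,2->0,2->1] -> levels [6 5 4]
Step 4: flows [0->1,0->2,1->2] -> levels [4 5 6]
  -> period-2 cycle (repeats step 2); tank 1 never drops to <=4
Tank 1 never reaches <=4 within 15 steps

Answer: -1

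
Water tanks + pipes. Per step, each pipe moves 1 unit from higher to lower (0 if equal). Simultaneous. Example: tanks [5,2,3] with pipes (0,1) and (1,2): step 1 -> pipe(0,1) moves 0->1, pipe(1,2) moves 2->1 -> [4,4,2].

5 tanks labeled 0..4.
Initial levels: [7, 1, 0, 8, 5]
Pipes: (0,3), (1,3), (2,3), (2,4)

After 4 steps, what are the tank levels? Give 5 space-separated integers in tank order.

Step 1: flows [3->0,3->1,3->2,4->2] -> levels [8 2 2 5 4]
Step 2: flows [0->3,3->1,3->2,4->2] -> levels [7 3 4 4 3]
Step 3: flows [0->3,3->1,2=3,2->4] -> levels [6 4 3 4 4]
Step 4: flows [0->3,1=3,3->2,4->2] -> levels [5 4 5 4 3]

Answer: 5 4 5 4 3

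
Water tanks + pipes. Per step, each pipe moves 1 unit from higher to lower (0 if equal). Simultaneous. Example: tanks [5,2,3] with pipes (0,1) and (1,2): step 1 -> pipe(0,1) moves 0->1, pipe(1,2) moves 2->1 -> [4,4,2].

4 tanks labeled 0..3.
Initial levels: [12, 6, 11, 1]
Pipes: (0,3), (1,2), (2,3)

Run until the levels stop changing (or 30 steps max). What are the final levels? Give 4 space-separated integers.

Answer: 7 8 6 9

Derivation:
Step 1: flows [0->3,2->1,2->3] -> levels [11 7 9 3]
Step 2: flows [0->3,2->1,2->3] -> levels [10 8 7 5]
Step 3: flows [0->3,1->2,2->3] -> levels [9 7 7 7]
Step 4: flows [0->3,1=2,2=3] -> levels [8 7 7 8]
Step 5: flows [0=3,1=2,3->2] -> levels [8 7 8 7]
Step 6: flows [0->3,2->1,2->3] -> levels [7 8 6 9]
Step 7: flows [3->0,1->2,3->2] -> levels [8 7 8 7]
  -> period-2 cycle: step 7 state = step 5 state; never stabilizes
  -> state at step 30: (30-5) mod 2 = 1, same as step 6 -> [7 8 6 9]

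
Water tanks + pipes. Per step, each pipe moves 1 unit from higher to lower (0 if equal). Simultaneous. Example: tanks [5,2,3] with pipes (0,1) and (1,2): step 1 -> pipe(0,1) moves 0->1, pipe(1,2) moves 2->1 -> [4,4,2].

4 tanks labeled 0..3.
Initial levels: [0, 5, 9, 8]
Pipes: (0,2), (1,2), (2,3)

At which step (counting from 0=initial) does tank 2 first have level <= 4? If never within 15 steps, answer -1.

Step 1: flows [2->0,2->1,2->3] -> levels [1 6 6 9]
Step 2: flows [2->0,1=2,3->2] -> levels [2 6 6 8]
Step 3: flows [2->0,1=2,3->2] -> levels [3 6 6 7]
Step 4: flows [2->0,1=2,3->2] -> levels [4 6 6 6]
Step 5: flows [2->0,1=2,2=3] -> levels [5 6 5 6]
Step 6: flows [0=2,1->2,3->2] -> levels [5 5 7 5]
Step 7: flows [2->0,2->1,2->3] -> levels [6 6 4 6]
Tank 2 first reaches <=4 at step 7

Answer: 7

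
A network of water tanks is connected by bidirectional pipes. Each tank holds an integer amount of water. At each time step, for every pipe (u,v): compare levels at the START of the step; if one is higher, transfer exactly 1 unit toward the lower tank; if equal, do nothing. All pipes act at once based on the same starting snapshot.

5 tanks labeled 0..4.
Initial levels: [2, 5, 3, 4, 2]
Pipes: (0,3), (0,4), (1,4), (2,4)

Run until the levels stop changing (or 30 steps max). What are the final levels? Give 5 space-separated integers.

Step 1: flows [3->0,0=4,1->4,2->4] -> levels [3 4 2 3 4]
Step 2: flows [0=3,4->0,1=4,4->2] -> levels [4 4 3 3 2]
Step 3: flows [0->3,0->4,1->4,2->4] -> levels [2 3 2 4 5]
Step 4: flows [3->0,4->0,4->1,4->2] -> levels [4 4 3 3 2]
  -> period-2 cycle: step 4 state = step 2 state; never stabilizes
  -> state at step 30: (30-2) mod 2 = 0, same as step 2 -> [4 4 3 3 2]

Answer: 4 4 3 3 2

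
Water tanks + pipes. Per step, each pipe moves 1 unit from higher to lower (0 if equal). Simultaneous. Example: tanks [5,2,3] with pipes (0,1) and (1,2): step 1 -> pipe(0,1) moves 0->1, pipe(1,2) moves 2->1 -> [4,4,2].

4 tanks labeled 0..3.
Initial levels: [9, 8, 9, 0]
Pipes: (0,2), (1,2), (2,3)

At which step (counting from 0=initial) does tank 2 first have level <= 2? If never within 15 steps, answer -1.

Answer: -1

Derivation:
Step 1: flows [0=2,2->1,2->3] -> levels [9 9 7 1]
Step 2: flows [0->2,1->2,2->3] -> levels [8 8 8 2]
Step 3: flows [0=2,1=2,2->3] -> levels [8 8 7 3]
Step 4: flows [0->2,1->2,2->3] -> levels [7 7 8 4]
Step 5: flows [2->0,2->1,2->3] -> levels [8 8 5 5]
Step 6: flows [0->2,1->2,2=3] -> levels [7 7 7 5]
Step 7: flows [0=2,1=2,2->3] -> levels [7 7 6 6]
Step 8: flows [0->2,1->2,2=3] -> levels [6 6 8 6]
Step 9: flows [2->0,2->1,2->3] -> levels [7 7 5 7]
Step 10: flows [0->2,1->2,3->2] -> levels [6 6 8 6]
  -> period-2 cycle (repeats step 8); tank 2 never drops to <=2
Tank 2 never reaches <=2 within 15 steps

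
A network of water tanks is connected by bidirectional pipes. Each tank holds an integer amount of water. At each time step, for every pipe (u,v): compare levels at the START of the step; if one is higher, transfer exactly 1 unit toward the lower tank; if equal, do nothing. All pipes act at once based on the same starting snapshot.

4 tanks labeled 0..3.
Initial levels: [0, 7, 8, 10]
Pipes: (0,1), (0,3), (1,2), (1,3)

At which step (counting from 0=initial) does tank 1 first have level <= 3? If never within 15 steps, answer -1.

Answer: -1

Derivation:
Step 1: flows [1->0,3->0,2->1,3->1] -> levels [2 8 7 8]
Step 2: flows [1->0,3->0,1->2,1=3] -> levels [4 6 8 7]
Step 3: flows [1->0,3->0,2->1,3->1] -> levels [6 7 7 5]
Step 4: flows [1->0,0->3,1=2,1->3] -> levels [6 5 7 7]
Step 5: flows [0->1,3->0,2->1,3->1] -> levels [6 8 6 5]
Step 6: flows [1->0,0->3,1->2,1->3] -> levels [6 5 7 7]
  -> period-2 cycle (repeats step 4); tank 1 never drops to <=3
Tank 1 never reaches <=3 within 15 steps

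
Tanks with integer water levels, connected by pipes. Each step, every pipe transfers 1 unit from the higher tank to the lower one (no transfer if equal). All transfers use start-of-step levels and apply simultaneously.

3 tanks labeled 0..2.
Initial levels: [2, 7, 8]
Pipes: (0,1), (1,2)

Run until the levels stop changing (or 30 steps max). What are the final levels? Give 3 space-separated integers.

Step 1: flows [1->0,2->1] -> levels [3 7 7]
Step 2: flows [1->0,1=2] -> levels [4 6 7]
Step 3: flows [1->0,2->1] -> levels [5 6 6]
Step 4: flows [1->0,1=2] -> levels [6 5 6]
Step 5: flows [0->1,2->1] -> levels [5 7 5]
Step 6: flows [1->0,1->2] -> levels [6 5 6]
  -> period-2 cycle: step 6 state = step 4 state; never stabilizes
  -> state at step 30: (30-4) mod 2 = 0, same as step 4 -> [6 5 6]

Answer: 6 5 6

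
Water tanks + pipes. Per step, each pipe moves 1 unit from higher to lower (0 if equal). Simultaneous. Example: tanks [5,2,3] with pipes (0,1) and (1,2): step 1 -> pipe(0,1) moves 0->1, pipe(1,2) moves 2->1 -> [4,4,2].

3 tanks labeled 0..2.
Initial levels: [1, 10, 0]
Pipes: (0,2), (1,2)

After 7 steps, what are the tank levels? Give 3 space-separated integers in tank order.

Answer: 4 4 3

Derivation:
Step 1: flows [0->2,1->2] -> levels [0 9 2]
Step 2: flows [2->0,1->2] -> levels [1 8 2]
Step 3: flows [2->0,1->2] -> levels [2 7 2]
Step 4: flows [0=2,1->2] -> levels [2 6 3]
Step 5: flows [2->0,1->2] -> levels [3 5 3]
Step 6: flows [0=2,1->2] -> levels [3 4 4]
Step 7: flows [2->0,1=2] -> levels [4 4 3]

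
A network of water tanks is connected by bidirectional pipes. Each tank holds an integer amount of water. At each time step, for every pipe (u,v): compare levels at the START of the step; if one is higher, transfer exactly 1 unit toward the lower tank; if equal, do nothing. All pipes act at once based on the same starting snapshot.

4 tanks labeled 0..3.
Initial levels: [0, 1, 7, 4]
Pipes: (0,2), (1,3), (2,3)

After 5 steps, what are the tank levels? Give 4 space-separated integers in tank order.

Step 1: flows [2->0,3->1,2->3] -> levels [1 2 5 4]
Step 2: flows [2->0,3->1,2->3] -> levels [2 3 3 4]
Step 3: flows [2->0,3->1,3->2] -> levels [3 4 3 2]
Step 4: flows [0=2,1->3,2->3] -> levels [3 3 2 4]
Step 5: flows [0->2,3->1,3->2] -> levels [2 4 4 2]

Answer: 2 4 4 2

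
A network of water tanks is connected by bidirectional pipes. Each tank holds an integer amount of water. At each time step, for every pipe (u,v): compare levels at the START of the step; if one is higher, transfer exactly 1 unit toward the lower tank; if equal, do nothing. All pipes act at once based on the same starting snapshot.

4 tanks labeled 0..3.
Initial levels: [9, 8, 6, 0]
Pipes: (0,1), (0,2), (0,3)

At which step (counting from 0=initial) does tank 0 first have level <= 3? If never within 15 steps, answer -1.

Step 1: flows [0->1,0->2,0->3] -> levels [6 9 7 1]
Step 2: flows [1->0,2->0,0->3] -> levels [7 8 6 2]
Step 3: flows [1->0,0->2,0->3] -> levels [6 7 7 3]
Step 4: flows [1->0,2->0,0->3] -> levels [7 6 6 4]
Step 5: flows [0->1,0->2,0->3] -> levels [4 7 7 5]
Step 6: flows [1->0,2->0,3->0] -> levels [7 6 6 4]
  -> period-2 cycle (repeats step 4); tank 0 never drops to <=3
Tank 0 never reaches <=3 within 15 steps

Answer: -1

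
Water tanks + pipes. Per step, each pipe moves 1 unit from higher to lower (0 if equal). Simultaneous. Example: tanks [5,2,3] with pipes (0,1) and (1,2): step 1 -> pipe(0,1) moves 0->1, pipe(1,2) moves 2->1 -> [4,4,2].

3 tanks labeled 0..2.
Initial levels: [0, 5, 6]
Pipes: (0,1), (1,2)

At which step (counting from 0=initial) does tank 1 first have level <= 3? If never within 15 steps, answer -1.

Step 1: flows [1->0,2->1] -> levels [1 5 5]
Step 2: flows [1->0,1=2] -> levels [2 4 5]
Step 3: flows [1->0,2->1] -> levels [3 4 4]
Step 4: flows [1->0,1=2] -> levels [4 3 4]
Tank 1 first reaches <=3 at step 4

Answer: 4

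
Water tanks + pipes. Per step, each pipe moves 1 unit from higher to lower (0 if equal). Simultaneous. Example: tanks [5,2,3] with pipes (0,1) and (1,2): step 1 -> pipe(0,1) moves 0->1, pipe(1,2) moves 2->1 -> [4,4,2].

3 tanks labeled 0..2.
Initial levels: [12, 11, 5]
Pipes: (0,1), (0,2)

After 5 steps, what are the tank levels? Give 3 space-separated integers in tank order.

Answer: 10 9 9

Derivation:
Step 1: flows [0->1,0->2] -> levels [10 12 6]
Step 2: flows [1->0,0->2] -> levels [10 11 7]
Step 3: flows [1->0,0->2] -> levels [10 10 8]
Step 4: flows [0=1,0->2] -> levels [9 10 9]
Step 5: flows [1->0,0=2] -> levels [10 9 9]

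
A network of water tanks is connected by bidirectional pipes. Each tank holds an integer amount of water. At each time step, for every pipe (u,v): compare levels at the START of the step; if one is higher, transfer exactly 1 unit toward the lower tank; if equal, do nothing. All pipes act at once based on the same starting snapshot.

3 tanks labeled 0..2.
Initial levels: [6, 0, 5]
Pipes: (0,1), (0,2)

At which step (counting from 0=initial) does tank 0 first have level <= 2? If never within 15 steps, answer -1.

Step 1: flows [0->1,0->2] -> levels [4 1 6]
Step 2: flows [0->1,2->0] -> levels [4 2 5]
Step 3: flows [0->1,2->0] -> levels [4 3 4]
Step 4: flows [0->1,0=2] -> levels [3 4 4]
Step 5: flows [1->0,2->0] -> levels [5 3 3]
Step 6: flows [0->1,0->2] -> levels [3 4 4]
  -> period-2 cycle (repeats step 4); tank 0 never drops to <=2
Tank 0 never reaches <=2 within 15 steps

Answer: -1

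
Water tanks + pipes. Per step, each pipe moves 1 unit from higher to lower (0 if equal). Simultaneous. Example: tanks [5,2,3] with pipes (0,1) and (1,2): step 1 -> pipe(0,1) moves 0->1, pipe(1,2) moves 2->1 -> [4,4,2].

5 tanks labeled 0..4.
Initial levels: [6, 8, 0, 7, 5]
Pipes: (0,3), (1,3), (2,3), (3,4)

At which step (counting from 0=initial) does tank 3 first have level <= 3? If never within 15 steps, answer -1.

Step 1: flows [3->0,1->3,3->2,3->4] -> levels [7 7 1 5 6]
Step 2: flows [0->3,1->3,3->2,4->3] -> levels [6 6 2 7 5]
Step 3: flows [3->0,3->1,3->2,3->4] -> levels [7 7 3 3 6]
Tank 3 first reaches <=3 at step 3

Answer: 3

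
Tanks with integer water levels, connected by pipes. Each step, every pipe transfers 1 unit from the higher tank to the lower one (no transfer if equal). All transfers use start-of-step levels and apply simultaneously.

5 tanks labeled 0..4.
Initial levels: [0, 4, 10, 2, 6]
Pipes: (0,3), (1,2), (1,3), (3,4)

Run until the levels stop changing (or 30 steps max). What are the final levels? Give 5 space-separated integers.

Answer: 3 4 6 6 3

Derivation:
Step 1: flows [3->0,2->1,1->3,4->3] -> levels [1 4 9 3 5]
Step 2: flows [3->0,2->1,1->3,4->3] -> levels [2 4 8 4 4]
Step 3: flows [3->0,2->1,1=3,3=4] -> levels [3 5 7 3 4]
Step 4: flows [0=3,2->1,1->3,4->3] -> levels [3 5 6 5 3]
Step 5: flows [3->0,2->1,1=3,3->4] -> levels [4 6 5 3 4]
Step 6: flows [0->3,1->2,1->3,4->3] -> levels [3 4 6 6 3]
Step 7: flows [3->0,2->1,3->1,3->4] -> levels [4 6 5 3 4]
  -> period-2 cycle: step 7 state = step 5 state; never stabilizes
  -> state at step 30: (30-5) mod 2 = 1, same as step 6 -> [3 4 6 6 3]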